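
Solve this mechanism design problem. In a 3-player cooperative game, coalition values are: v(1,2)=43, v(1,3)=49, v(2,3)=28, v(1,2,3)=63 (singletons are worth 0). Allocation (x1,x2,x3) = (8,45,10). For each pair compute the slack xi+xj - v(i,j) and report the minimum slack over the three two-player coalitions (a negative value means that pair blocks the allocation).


Step 1: Slack for coalition (1,2): x1+x2 - v12 = 53 - 43 = 10
Step 2: Slack for coalition (1,3): x1+x3 - v13 = 18 - 49 = -31
Step 3: Slack for coalition (2,3): x2+x3 - v23 = 55 - 28 = 27
Step 4: Minimum slack = min(10, -31, 27) = -31, attained by (1,3); coalition (1,3) can block (slack < 0), so the allocation is not in the core

-31


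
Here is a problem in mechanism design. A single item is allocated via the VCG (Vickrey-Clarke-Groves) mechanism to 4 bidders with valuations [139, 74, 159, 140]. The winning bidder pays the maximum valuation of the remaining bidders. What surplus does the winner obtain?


Step 1: The winner is the agent with the highest value: agent 2 with value 159
Step 2: Values of other agents: [139, 74, 140]
Step 3: VCG payment = max of others' values = 140
Step 4: Surplus = 159 - 140 = 19

19


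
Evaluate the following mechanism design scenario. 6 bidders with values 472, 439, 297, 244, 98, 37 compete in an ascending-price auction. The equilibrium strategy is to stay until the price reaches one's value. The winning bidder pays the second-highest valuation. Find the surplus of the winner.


Step 1: Identify the highest value: 472
Step 2: Identify the second-highest value: 439
Step 3: The final price = second-highest value = 439
Step 4: Surplus = 472 - 439 = 33

33


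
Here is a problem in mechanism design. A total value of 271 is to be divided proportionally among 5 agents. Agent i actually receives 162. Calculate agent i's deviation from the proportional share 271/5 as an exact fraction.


Step 1: Proportional share = 271/5
Step 2: Agent's actual allocation = 162
Step 3: Excess = 162 - 271/5 = 539/5

539/5


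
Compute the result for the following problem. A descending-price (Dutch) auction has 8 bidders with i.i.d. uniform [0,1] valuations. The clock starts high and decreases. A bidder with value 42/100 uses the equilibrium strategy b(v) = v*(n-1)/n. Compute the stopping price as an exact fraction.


Step 1: Dutch auctions are strategically equivalent to first-price auctions
Step 2: The equilibrium bid is b(v) = v*(n-1)/n
Step 3: b = 21/50 * 7/8
Step 4: b = 147/400

147/400


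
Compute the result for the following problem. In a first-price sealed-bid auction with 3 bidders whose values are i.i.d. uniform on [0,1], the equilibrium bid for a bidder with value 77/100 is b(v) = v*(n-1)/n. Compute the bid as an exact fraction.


Step 1: The symmetric BNE bidding function is b(v) = v * (n-1) / n
Step 2: Substitute v = 77/100 and n = 3
Step 3: b = 77/100 * 2/3
Step 4: b = 77/150

77/150


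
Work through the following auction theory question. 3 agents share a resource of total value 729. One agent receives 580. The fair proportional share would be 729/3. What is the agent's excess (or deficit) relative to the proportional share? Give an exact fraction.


Step 1: Proportional share = 729/3 = 243
Step 2: Agent's actual allocation = 580
Step 3: Excess = 580 - 243 = 337

337


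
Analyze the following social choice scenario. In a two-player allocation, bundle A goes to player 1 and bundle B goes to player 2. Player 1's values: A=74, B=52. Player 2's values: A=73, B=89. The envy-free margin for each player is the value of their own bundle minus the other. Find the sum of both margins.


Step 1: Player 1's margin = v1(A) - v1(B) = 74 - 52 = 22
Step 2: Player 2's margin = v2(B) - v2(A) = 89 - 73 = 16
Step 3: Total margin = 22 + 16 = 38

38


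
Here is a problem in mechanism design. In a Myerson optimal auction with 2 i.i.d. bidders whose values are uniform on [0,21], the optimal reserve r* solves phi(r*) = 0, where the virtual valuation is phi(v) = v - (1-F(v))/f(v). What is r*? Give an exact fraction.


Step 1: For U[0,21], F(v) = v/21 and f(v) = 1/21
Step 2: phi(v) = v - (1 - v/21)/(1/21) = v - (21 - v) = 2v - 21
Step 3: Set phi(r*) = 0: 2r* - 21 = 0
Step 4: r* = 21/2 (the number of bidders n = 2 does not enter)

21/2


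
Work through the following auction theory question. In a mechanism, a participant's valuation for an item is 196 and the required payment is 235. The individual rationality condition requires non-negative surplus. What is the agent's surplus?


Step 1: Surplus = value - payment = 196 - 235 = -39
Step 2: IR is violated (surplus < 0)

-39


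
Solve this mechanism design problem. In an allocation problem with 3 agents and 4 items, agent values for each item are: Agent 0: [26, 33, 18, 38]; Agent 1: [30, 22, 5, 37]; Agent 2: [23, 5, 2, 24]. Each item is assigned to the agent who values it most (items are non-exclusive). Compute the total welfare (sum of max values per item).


Step 1: For each item, find the maximum value among all agents.
Step 2: Item 0 -> Agent 1 (value 30)
Step 3: Item 1 -> Agent 0 (value 33)
Step 4: Item 2 -> Agent 0 (value 18)
Step 5: Item 3 -> Agent 0 (value 38)
Step 6: Total welfare = 30 + 33 + 18 + 38 = 119

119


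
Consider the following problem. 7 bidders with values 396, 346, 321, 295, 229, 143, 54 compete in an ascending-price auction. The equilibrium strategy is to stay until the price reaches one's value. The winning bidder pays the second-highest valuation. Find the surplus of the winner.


Step 1: Identify the highest value: 396
Step 2: Identify the second-highest value: 346
Step 3: The final price = second-highest value = 346
Step 4: Surplus = 396 - 346 = 50

50


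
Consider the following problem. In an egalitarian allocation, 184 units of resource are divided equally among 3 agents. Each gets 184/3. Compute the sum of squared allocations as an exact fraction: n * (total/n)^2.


Step 1: Each agent's share = 184/3
Step 2: Square of each share = (184/3)^2 = 33856/9
Step 3: Sum of squares = 3 * 33856/9 = 33856/3

33856/3


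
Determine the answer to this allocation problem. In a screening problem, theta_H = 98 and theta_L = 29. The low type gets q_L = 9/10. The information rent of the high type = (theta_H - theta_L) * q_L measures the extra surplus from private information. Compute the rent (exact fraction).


Step 1: theta_H - theta_L = 98 - 29 = 69
Step 2: Information rent = (theta_H - theta_L) * q_L
Step 3: = 69 * 9/10
Step 4: = 621/10

621/10


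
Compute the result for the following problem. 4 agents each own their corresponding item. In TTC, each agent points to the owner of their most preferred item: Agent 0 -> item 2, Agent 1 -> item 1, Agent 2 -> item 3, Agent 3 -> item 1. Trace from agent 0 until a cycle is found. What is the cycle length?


Step 1: Trace the pointer graph from agent 0: 0 -> 2 -> 3 -> 1 -> 1
Step 2: A cycle is detected when we revisit agent 1
Step 3: The cycle is: 1 -> 1
Step 4: Cycle length = 1

1


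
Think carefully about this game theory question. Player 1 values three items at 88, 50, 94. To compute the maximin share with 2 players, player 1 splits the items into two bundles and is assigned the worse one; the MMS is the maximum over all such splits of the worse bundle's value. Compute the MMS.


Step 1: Item values = 88, 50, 94
Step 2: Enumerate all 2-bundle partitions and take the smaller bundle:
  Partition 1: {88} vs {50,94} -> bundles 88, 144; min = 88
  Partition 2: {50} vs {88,94} -> bundles 50, 182; min = 50
  Partition 3: {94} vs {88,50} -> bundles 94, 138; min = 94
Step 3: MMS = max(88, 50, 94) = 94

94


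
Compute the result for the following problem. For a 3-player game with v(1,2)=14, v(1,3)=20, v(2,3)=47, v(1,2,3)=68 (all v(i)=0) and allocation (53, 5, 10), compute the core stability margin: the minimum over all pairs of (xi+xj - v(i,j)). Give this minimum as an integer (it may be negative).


Step 1: Slack for coalition (1,2): x1+x2 - v12 = 58 - 14 = 44
Step 2: Slack for coalition (1,3): x1+x3 - v13 = 63 - 20 = 43
Step 3: Slack for coalition (2,3): x2+x3 - v23 = 15 - 47 = -32
Step 4: Minimum slack = min(44, 43, -32) = -32, attained by (2,3); coalition (2,3) can block (slack < 0), so the allocation is not in the core

-32


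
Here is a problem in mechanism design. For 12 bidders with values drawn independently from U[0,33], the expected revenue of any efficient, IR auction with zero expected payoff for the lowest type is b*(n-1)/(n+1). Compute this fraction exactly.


Step 1: By Revenue Equivalence, expected revenue = b*(n-1)/(n+1)
Step 2: Substituting n = 12, b = 33
Step 3: Revenue = 33*(12-1)/(12+1) = 33*11/13
Step 4: Revenue = 363/13

363/13


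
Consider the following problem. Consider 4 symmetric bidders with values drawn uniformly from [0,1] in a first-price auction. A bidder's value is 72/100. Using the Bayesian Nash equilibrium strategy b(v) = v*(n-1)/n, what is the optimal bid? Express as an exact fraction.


Step 1: The symmetric BNE bidding function is b(v) = v * (n-1) / n
Step 2: Substitute v = 18/25 and n = 4
Step 3: b = 18/25 * 3/4
Step 4: b = 27/50

27/50


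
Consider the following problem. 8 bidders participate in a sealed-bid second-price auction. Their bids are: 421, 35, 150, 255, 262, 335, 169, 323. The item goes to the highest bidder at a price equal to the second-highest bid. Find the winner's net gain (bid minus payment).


Step 1: Sort bids in descending order: 421, 335, 323, 262, 255, 169, 150, 35
Step 2: The winning bid is the highest: 421
Step 3: The payment equals the second-highest bid: 335
Step 4: Surplus = winner's bid - payment = 421 - 335 = 86

86


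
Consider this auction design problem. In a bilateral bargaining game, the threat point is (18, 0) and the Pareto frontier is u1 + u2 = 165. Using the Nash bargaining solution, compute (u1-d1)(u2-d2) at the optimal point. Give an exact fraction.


Step 1: The Nash solution splits surplus symmetrically above the disagreement point
Step 2: u1 = (total + d1 - d2)/2 = (165 + 18 - 0)/2 = 183/2
Step 3: u2 = (total - d1 + d2)/2 = (165 - 18 + 0)/2 = 147/2
Step 4: Nash product = (183/2 - 18) * (147/2 - 0)
Step 5: = 147/2 * 147/2 = 21609/4

21609/4


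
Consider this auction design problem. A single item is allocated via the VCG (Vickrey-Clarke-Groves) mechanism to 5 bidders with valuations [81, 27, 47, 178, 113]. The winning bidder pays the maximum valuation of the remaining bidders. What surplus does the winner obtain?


Step 1: The winner is the agent with the highest value: agent 3 with value 178
Step 2: Values of other agents: [81, 27, 47, 113]
Step 3: VCG payment = max of others' values = 113
Step 4: Surplus = 178 - 113 = 65

65


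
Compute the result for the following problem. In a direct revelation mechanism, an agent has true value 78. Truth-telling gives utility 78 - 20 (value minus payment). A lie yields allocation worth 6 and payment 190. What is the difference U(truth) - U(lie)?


Step 1: U(truth) = value - payment = 78 - 20 = 58
Step 2: U(lie) = allocation - payment = 6 - 190 = -184
Step 3: IC gap = 58 - (-184) = 242

242


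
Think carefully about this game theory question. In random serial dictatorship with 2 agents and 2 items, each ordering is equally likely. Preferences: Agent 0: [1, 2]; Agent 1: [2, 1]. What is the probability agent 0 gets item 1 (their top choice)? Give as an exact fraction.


Step 1: Agent 0 wants item 1
Step 2: There are 2 possible orderings of agents
Step 3: In 2 orderings, agent 0 gets item 1
Step 4: Probability = 2/2 = 1

1


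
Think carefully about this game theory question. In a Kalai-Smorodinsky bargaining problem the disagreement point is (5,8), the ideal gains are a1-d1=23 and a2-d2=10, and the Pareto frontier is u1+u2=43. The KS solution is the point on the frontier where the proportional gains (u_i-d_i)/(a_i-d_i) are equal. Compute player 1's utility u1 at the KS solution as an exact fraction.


Step 1: At the KS point, (u1-d1)/r1 = (u2-d2)/r2 = t and u1+u2 = 43
Step 2: u1 = d1 + r1*t and u2 = d2 + r2*t, so (d1 + r1*t) + (d2 + r2*t) = 43
Step 3: t = (43 - 5 - 8)/(23 + 10) = 30/33 = 10/11
Step 4: u1 = d1 + r1*t = 5 + 23 * 10/11 = 285/11
Step 5: (Check: u2 = d2 + r2*t = 188/11; u1+u2 = 285/11 + 188/11 = 43, on the frontier.)

285/11


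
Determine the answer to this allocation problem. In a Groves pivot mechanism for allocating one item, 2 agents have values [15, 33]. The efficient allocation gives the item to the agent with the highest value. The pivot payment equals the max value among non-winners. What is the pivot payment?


Step 1: The efficient winner is agent 1 with value 33
Step 2: Other agents' values: [15]
Step 3: Pivot payment = max(others) = 15
Step 4: The winner pays 15

15


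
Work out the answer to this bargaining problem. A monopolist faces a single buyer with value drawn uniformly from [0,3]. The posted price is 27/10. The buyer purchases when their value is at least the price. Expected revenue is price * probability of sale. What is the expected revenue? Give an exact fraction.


Step 1: Posted price r = 27/10, value support [0,3]
Step 2: P(v >= r) = (3 - 27/10)/3 = 1/10
Step 3: Expected revenue = r * P(v >= r) = 27/10 * 1/10
Step 4: Revenue = 27/100

27/100


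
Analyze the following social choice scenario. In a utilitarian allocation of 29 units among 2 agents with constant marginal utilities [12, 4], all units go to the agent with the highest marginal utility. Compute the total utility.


Step 1: The marginal utilities are [12, 4]
Step 2: The highest marginal utility is 12
Step 3: All 29 units go to that agent
Step 4: Total utility = 12 * 29 = 348

348


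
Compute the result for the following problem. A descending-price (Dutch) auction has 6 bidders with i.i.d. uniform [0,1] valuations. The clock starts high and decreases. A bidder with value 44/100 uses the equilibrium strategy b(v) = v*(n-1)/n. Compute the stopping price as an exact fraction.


Step 1: Dutch auctions are strategically equivalent to first-price auctions
Step 2: The equilibrium bid is b(v) = v*(n-1)/n
Step 3: b = 11/25 * 5/6
Step 4: b = 11/30

11/30


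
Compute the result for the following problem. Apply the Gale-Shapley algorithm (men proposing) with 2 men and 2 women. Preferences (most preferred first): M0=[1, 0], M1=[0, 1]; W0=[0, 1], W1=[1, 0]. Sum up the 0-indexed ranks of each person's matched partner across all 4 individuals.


Step 1: Run Gale-Shapley (men propose, women hold best offer):
  M0 proposes to W1; she accepts
  M1 proposes to W0; she accepts
Step 2: Final matching: W0-M1, W1-M0
Step 3: 0-indexed ranks (man's rank of his match, then woman's): 0 + 1 + 0 + 1
Step 4: Total rank sum = 2

2


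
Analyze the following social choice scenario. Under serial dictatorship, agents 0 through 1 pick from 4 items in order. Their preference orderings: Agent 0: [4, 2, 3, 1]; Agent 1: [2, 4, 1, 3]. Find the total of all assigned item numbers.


Step 1: Agent 0 picks item 4
Step 2: Agent 1 picks item 2
Step 3: Sum = 4 + 2 = 6

6


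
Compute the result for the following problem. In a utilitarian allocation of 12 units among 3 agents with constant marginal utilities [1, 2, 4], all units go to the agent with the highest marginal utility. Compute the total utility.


Step 1: The marginal utilities are [1, 2, 4]
Step 2: The highest marginal utility is 4
Step 3: All 12 units go to that agent
Step 4: Total utility = 4 * 12 = 48

48


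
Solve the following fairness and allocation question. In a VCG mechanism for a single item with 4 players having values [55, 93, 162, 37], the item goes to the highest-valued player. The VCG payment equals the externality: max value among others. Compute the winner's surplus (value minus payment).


Step 1: The winner is the agent with the highest value: agent 2 with value 162
Step 2: Values of other agents: [55, 93, 37]
Step 3: VCG payment = max of others' values = 93
Step 4: Surplus = 162 - 93 = 69

69


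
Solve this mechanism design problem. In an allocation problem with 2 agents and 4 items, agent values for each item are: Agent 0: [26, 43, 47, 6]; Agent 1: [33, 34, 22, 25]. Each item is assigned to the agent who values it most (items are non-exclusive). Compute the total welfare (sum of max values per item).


Step 1: For each item, find the maximum value among all agents.
Step 2: Item 0 -> Agent 1 (value 33)
Step 3: Item 1 -> Agent 0 (value 43)
Step 4: Item 2 -> Agent 0 (value 47)
Step 5: Item 3 -> Agent 1 (value 25)
Step 6: Total welfare = 33 + 43 + 47 + 25 = 148

148


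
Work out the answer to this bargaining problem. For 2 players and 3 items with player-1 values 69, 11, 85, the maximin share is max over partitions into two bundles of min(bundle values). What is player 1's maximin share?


Step 1: Item values = 69, 11, 85
Step 2: Enumerate all 2-bundle partitions and take the smaller bundle:
  Partition 1: {69} vs {11,85} -> bundles 69, 96; min = 69
  Partition 2: {11} vs {69,85} -> bundles 11, 154; min = 11
  Partition 3: {85} vs {69,11} -> bundles 85, 80; min = 80
Step 3: MMS = max(69, 11, 80) = 80

80


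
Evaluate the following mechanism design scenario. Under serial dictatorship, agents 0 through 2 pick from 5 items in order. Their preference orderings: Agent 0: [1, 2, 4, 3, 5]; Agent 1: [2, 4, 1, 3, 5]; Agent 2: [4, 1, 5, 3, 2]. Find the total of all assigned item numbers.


Step 1: Agent 0 picks item 1
Step 2: Agent 1 picks item 2
Step 3: Agent 2 picks item 4
Step 4: Sum = 1 + 2 + 4 = 7

7


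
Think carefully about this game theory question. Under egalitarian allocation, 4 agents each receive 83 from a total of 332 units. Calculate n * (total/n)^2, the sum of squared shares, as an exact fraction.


Step 1: Each agent's share = 332/4 = 83
Step 2: Square of each share = (83)^2 = 6889
Step 3: Sum of squares = 4 * 6889 = 27556

27556


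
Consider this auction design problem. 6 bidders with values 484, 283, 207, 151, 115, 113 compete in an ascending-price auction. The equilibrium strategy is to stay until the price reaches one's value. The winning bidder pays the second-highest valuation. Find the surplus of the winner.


Step 1: Identify the highest value: 484
Step 2: Identify the second-highest value: 283
Step 3: The final price = second-highest value = 283
Step 4: Surplus = 484 - 283 = 201

201


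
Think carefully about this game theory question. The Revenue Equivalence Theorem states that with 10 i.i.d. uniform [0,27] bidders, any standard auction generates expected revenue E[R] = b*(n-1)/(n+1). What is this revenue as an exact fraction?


Step 1: By Revenue Equivalence, expected revenue = b*(n-1)/(n+1)
Step 2: Substituting n = 10, b = 27
Step 3: Revenue = 27*(10-1)/(10+1) = 27*9/11
Step 4: Revenue = 243/11

243/11


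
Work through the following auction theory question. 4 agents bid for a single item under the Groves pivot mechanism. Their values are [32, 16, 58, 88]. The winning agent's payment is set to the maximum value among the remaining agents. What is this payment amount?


Step 1: The efficient winner is agent 3 with value 88
Step 2: Other agents' values: [32, 16, 58]
Step 3: Pivot payment = max(others) = 58
Step 4: The winner pays 58

58


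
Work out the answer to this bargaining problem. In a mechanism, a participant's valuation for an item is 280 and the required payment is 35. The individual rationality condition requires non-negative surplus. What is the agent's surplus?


Step 1: Surplus = value - payment = 280 - 35 = 245
Step 2: IR is satisfied (surplus >= 0)

245


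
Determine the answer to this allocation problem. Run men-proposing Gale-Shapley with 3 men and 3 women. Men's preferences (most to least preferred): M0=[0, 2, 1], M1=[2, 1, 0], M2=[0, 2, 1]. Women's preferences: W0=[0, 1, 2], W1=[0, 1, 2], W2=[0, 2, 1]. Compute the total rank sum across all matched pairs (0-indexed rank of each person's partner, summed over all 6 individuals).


Step 1: Run Gale-Shapley (men propose, women hold best offer):
  M0 proposes to W0; she accepts
  M1 proposes to W2; she accepts
  M2 proposes to W0; rejected
  M2 proposes to W2; she switches from M1
  M1 proposes to W1; she accepts
Step 2: Final matching: W0-M0, W1-M1, W2-M2
Step 3: 0-indexed ranks (man's rank of his match, then woman's): 0 + 0 + 1 + 1 + 1 + 1
Step 4: Total rank sum = 4

4


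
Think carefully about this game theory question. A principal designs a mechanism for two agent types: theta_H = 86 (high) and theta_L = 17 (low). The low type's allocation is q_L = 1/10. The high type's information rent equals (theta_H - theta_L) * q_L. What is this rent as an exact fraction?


Step 1: theta_H - theta_L = 86 - 17 = 69
Step 2: Information rent = (theta_H - theta_L) * q_L
Step 3: = 69 * 1/10
Step 4: = 69/10

69/10


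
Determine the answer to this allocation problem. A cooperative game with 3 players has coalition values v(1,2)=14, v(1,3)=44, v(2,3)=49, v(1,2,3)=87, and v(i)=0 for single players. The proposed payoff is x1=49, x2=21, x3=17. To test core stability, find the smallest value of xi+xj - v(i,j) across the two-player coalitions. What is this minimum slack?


Step 1: Slack for coalition (1,2): x1+x2 - v12 = 70 - 14 = 56
Step 2: Slack for coalition (1,3): x1+x3 - v13 = 66 - 44 = 22
Step 3: Slack for coalition (2,3): x2+x3 - v23 = 38 - 49 = -11
Step 4: Minimum slack = min(56, 22, -11) = -11, attained by (2,3); coalition (2,3) can block (slack < 0), so the allocation is not in the core

-11


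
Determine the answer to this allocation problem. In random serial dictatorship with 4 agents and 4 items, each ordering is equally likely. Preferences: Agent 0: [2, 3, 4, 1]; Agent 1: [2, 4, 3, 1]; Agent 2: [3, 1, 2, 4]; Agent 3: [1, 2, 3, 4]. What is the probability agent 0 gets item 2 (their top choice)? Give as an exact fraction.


Step 1: Agent 0 wants item 2
Step 2: There are 24 possible orderings of agents
Step 3: In 12 orderings, agent 0 gets item 2
Step 4: Probability = 12/24 = 1/2

1/2


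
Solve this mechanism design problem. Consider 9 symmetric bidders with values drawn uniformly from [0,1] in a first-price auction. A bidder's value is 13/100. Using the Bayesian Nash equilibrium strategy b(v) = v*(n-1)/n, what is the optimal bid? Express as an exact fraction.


Step 1: The symmetric BNE bidding function is b(v) = v * (n-1) / n
Step 2: Substitute v = 13/100 and n = 9
Step 3: b = 13/100 * 8/9
Step 4: b = 26/225

26/225


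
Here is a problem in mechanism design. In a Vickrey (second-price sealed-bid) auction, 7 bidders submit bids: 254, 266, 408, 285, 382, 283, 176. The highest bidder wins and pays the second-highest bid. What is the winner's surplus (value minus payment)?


Step 1: Sort bids in descending order: 408, 382, 285, 283, 266, 254, 176
Step 2: The winning bid is the highest: 408
Step 3: The payment equals the second-highest bid: 382
Step 4: Surplus = winner's bid - payment = 408 - 382 = 26

26


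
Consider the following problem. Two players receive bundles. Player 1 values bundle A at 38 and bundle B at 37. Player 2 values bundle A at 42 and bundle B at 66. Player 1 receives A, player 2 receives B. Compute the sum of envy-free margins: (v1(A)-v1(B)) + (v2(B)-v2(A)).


Step 1: Player 1's margin = v1(A) - v1(B) = 38 - 37 = 1
Step 2: Player 2's margin = v2(B) - v2(A) = 66 - 42 = 24
Step 3: Total margin = 1 + 24 = 25

25


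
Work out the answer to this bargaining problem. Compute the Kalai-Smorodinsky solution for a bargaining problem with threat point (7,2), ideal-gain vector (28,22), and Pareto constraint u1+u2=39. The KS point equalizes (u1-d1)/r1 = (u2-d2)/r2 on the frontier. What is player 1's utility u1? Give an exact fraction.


Step 1: At the KS point, (u1-d1)/r1 = (u2-d2)/r2 = t and u1+u2 = 39
Step 2: u1 = d1 + r1*t and u2 = d2 + r2*t, so (d1 + r1*t) + (d2 + r2*t) = 39
Step 3: t = (39 - 7 - 2)/(28 + 22) = 30/50 = 3/5
Step 4: u1 = d1 + r1*t = 7 + 28 * 3/5 = 119/5
Step 5: (Check: u2 = d2 + r2*t = 76/5; u1+u2 = 119/5 + 76/5 = 39, on the frontier.)

119/5


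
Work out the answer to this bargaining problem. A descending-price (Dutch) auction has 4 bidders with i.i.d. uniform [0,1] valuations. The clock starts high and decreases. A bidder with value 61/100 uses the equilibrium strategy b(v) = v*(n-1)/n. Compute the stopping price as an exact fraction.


Step 1: Dutch auctions are strategically equivalent to first-price auctions
Step 2: The equilibrium bid is b(v) = v*(n-1)/n
Step 3: b = 61/100 * 3/4
Step 4: b = 183/400

183/400


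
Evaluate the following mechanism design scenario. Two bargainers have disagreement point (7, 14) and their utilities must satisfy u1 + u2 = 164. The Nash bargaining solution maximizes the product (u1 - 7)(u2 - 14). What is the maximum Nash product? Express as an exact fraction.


Step 1: The Nash solution splits surplus symmetrically above the disagreement point
Step 2: u1 = (total + d1 - d2)/2 = (164 + 7 - 14)/2 = 157/2
Step 3: u2 = (total - d1 + d2)/2 = (164 - 7 + 14)/2 = 171/2
Step 4: Nash product = (157/2 - 7) * (171/2 - 14)
Step 5: = 143/2 * 143/2 = 20449/4

20449/4


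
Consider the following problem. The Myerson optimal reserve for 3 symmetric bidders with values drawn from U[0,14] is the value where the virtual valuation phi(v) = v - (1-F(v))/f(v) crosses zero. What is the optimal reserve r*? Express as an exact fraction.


Step 1: For U[0,14], F(v) = v/14 and f(v) = 1/14
Step 2: phi(v) = v - (1 - v/14)/(1/14) = v - (14 - v) = 2v - 14
Step 3: Set phi(r*) = 0: 2r* - 14 = 0
Step 4: r* = 14/2 = 7 (the number of bidders n = 3 does not enter)

7


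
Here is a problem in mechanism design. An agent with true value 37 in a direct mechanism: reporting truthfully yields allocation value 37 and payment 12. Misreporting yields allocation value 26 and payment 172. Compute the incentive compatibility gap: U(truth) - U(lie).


Step 1: U(truth) = value - payment = 37 - 12 = 25
Step 2: U(lie) = allocation - payment = 26 - 172 = -146
Step 3: IC gap = 25 - (-146) = 171

171


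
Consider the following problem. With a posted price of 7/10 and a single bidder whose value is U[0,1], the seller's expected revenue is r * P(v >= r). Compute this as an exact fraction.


Step 1: Posted price r = 7/10, value support [0,1]
Step 2: P(v >= r) = (1 - 7/10)/1 = 3/10
Step 3: Expected revenue = r * P(v >= r) = 7/10 * 3/10
Step 4: Revenue = 21/100

21/100


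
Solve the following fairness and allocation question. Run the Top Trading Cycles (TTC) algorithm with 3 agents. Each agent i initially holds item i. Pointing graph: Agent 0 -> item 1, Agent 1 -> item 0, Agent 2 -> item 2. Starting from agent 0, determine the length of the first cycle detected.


Step 1: Trace the pointer graph from agent 0: 0 -> 1 -> 0
Step 2: A cycle is detected when we revisit agent 0
Step 3: The cycle is: 0 -> 1 -> 0
Step 4: Cycle length = 2

2


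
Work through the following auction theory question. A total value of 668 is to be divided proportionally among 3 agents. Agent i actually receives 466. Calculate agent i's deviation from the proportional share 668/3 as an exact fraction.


Step 1: Proportional share = 668/3
Step 2: Agent's actual allocation = 466
Step 3: Excess = 466 - 668/3 = 730/3

730/3


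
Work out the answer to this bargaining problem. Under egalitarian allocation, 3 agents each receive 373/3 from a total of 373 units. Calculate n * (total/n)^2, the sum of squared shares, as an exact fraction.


Step 1: Each agent's share = 373/3
Step 2: Square of each share = (373/3)^2 = 139129/9
Step 3: Sum of squares = 3 * 139129/9 = 139129/3

139129/3


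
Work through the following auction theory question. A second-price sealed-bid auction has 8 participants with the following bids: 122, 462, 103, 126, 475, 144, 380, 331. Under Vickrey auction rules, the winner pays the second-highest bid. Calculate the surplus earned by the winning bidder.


Step 1: Sort bids in descending order: 475, 462, 380, 331, 144, 126, 122, 103
Step 2: The winning bid is the highest: 475
Step 3: The payment equals the second-highest bid: 462
Step 4: Surplus = winner's bid - payment = 475 - 462 = 13

13


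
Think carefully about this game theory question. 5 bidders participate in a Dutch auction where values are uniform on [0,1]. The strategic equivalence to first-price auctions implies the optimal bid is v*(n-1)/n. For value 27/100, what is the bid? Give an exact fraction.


Step 1: Dutch auctions are strategically equivalent to first-price auctions
Step 2: The equilibrium bid is b(v) = v*(n-1)/n
Step 3: b = 27/100 * 4/5
Step 4: b = 27/125

27/125


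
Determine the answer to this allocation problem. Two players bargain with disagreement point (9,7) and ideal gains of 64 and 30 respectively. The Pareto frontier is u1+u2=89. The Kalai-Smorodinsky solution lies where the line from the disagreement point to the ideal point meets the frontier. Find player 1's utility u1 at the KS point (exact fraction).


Step 1: At the KS point, (u1-d1)/r1 = (u2-d2)/r2 = t and u1+u2 = 89
Step 2: u1 = d1 + r1*t and u2 = d2 + r2*t, so (d1 + r1*t) + (d2 + r2*t) = 89
Step 3: t = (89 - 9 - 7)/(64 + 30) = 73/94
Step 4: u1 = d1 + r1*t = 9 + 64 * 73/94 = 2759/47
Step 5: (Check: u2 = d2 + r2*t = 1424/47; u1+u2 = 2759/47 + 1424/47 = 89, on the frontier.)

2759/47


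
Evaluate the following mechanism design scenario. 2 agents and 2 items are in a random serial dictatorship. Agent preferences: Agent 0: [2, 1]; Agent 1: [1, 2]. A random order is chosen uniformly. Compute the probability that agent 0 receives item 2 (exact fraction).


Step 1: Agent 0 wants item 2
Step 2: There are 2 possible orderings of agents
Step 3: In 2 orderings, agent 0 gets item 2
Step 4: Probability = 2/2 = 1

1


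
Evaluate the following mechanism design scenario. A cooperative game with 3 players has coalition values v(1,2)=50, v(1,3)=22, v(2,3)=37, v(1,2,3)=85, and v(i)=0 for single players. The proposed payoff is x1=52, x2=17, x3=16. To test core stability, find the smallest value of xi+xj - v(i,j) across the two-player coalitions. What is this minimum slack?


Step 1: Slack for coalition (1,2): x1+x2 - v12 = 69 - 50 = 19
Step 2: Slack for coalition (1,3): x1+x3 - v13 = 68 - 22 = 46
Step 3: Slack for coalition (2,3): x2+x3 - v23 = 33 - 37 = -4
Step 4: Minimum slack = min(19, 46, -4) = -4, attained by (2,3); coalition (2,3) can block (slack < 0), so the allocation is not in the core

-4


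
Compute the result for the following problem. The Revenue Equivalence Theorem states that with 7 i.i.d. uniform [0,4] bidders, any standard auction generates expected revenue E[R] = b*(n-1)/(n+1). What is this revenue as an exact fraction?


Step 1: By Revenue Equivalence, expected revenue = b*(n-1)/(n+1)
Step 2: Substituting n = 7, b = 4
Step 3: Revenue = 4*(7-1)/(7+1) = 4*6/8
Step 4: Revenue = 24/8 = 3

3


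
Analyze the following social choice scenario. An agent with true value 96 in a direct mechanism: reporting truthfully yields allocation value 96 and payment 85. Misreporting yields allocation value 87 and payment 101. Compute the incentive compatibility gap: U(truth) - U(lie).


Step 1: U(truth) = value - payment = 96 - 85 = 11
Step 2: U(lie) = allocation - payment = 87 - 101 = -14
Step 3: IC gap = 11 - (-14) = 25

25


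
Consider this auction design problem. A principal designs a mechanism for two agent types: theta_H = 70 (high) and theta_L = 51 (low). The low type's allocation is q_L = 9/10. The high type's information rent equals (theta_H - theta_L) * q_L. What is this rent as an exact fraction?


Step 1: theta_H - theta_L = 70 - 51 = 19
Step 2: Information rent = (theta_H - theta_L) * q_L
Step 3: = 19 * 9/10
Step 4: = 171/10

171/10


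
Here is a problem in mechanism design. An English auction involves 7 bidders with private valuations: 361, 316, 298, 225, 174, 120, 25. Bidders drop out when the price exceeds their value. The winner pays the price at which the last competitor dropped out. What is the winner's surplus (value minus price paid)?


Step 1: Identify the highest value: 361
Step 2: Identify the second-highest value: 316
Step 3: The final price = second-highest value = 316
Step 4: Surplus = 361 - 316 = 45

45


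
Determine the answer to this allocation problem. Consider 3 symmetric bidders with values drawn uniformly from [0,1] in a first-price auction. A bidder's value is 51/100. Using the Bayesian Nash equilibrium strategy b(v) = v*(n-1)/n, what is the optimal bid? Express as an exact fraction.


Step 1: The symmetric BNE bidding function is b(v) = v * (n-1) / n
Step 2: Substitute v = 51/100 and n = 3
Step 3: b = 51/100 * 2/3
Step 4: b = 17/50

17/50


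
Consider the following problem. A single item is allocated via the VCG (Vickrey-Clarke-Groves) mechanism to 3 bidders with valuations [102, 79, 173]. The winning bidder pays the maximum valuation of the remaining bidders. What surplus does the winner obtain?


Step 1: The winner is the agent with the highest value: agent 2 with value 173
Step 2: Values of other agents: [102, 79]
Step 3: VCG payment = max of others' values = 102
Step 4: Surplus = 173 - 102 = 71

71


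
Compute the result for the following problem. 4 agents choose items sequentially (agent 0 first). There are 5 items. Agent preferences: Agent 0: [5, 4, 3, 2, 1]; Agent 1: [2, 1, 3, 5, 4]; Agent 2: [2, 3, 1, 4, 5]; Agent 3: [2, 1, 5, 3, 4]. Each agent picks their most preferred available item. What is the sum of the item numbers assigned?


Step 1: Agent 0 picks item 5
Step 2: Agent 1 picks item 2
Step 3: Agent 2 picks item 3
Step 4: Agent 3 picks item 1
Step 5: Sum = 5 + 2 + 3 + 1 = 11

11


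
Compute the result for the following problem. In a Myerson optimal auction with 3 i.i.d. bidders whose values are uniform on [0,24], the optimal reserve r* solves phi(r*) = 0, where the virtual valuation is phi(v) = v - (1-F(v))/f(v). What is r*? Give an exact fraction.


Step 1: For U[0,24], F(v) = v/24 and f(v) = 1/24
Step 2: phi(v) = v - (1 - v/24)/(1/24) = v - (24 - v) = 2v - 24
Step 3: Set phi(r*) = 0: 2r* - 24 = 0
Step 4: r* = 24/2 = 12 (the number of bidders n = 3 does not enter)

12


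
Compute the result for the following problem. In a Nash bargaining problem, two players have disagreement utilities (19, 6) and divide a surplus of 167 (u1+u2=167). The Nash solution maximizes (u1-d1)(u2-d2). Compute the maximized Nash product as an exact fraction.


Step 1: The Nash solution splits surplus symmetrically above the disagreement point
Step 2: u1 = (total + d1 - d2)/2 = (167 + 19 - 6)/2 = 90
Step 3: u2 = (total - d1 + d2)/2 = (167 - 19 + 6)/2 = 77
Step 4: Nash product = (90 - 19) * (77 - 6)
Step 5: = 71 * 71 = 5041

5041


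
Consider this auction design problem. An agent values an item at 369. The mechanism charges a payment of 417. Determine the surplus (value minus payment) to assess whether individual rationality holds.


Step 1: Surplus = value - payment = 369 - 417 = -48
Step 2: IR is violated (surplus < 0)

-48


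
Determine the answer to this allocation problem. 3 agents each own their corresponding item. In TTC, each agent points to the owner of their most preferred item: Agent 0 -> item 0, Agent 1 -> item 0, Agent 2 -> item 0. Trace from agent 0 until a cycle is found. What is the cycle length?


Step 1: Trace the pointer graph from agent 0: 0 -> 0
Step 2: A cycle is detected when we revisit agent 0
Step 3: The cycle is: 0 -> 0
Step 4: Cycle length = 1

1


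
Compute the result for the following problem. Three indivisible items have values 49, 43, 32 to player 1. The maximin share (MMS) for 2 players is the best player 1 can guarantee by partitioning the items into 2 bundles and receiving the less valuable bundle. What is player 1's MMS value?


Step 1: Item values = 49, 43, 32
Step 2: Enumerate all 2-bundle partitions and take the smaller bundle:
  Partition 1: {49} vs {43,32} -> bundles 49, 75; min = 49
  Partition 2: {43} vs {49,32} -> bundles 43, 81; min = 43
  Partition 3: {32} vs {49,43} -> bundles 32, 92; min = 32
Step 3: MMS = max(49, 43, 32) = 49

49


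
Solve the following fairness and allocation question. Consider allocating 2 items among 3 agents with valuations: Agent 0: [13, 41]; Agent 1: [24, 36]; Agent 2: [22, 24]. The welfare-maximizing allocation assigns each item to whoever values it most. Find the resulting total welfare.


Step 1: For each item, find the maximum value among all agents.
Step 2: Item 0 -> Agent 1 (value 24)
Step 3: Item 1 -> Agent 0 (value 41)
Step 4: Total welfare = 24 + 41 = 65

65


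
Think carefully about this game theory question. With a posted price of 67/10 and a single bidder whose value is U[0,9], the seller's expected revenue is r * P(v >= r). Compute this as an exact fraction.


Step 1: Posted price r = 67/10, value support [0,9]
Step 2: P(v >= r) = (9 - 67/10)/9 = 23/90
Step 3: Expected revenue = r * P(v >= r) = 67/10 * 23/90
Step 4: Revenue = 1541/900

1541/900


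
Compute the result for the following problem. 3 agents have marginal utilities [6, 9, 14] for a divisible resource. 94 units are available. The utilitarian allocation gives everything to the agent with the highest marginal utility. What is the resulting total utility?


Step 1: The marginal utilities are [6, 9, 14]
Step 2: The highest marginal utility is 14
Step 3: All 94 units go to that agent
Step 4: Total utility = 14 * 94 = 1316

1316


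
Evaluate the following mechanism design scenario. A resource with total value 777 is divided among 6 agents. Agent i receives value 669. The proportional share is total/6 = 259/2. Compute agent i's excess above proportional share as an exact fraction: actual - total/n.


Step 1: Proportional share = 777/6 = 259/2
Step 2: Agent's actual allocation = 669
Step 3: Excess = 669 - 259/2 = 1079/2

1079/2


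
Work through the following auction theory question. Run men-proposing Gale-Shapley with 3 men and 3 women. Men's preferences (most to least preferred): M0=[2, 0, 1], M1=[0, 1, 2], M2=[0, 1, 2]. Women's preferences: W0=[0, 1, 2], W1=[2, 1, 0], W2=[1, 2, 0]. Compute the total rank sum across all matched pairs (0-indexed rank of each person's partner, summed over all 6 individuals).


Step 1: Run Gale-Shapley (men propose, women hold best offer):
  M0 proposes to W2; she accepts
  M1 proposes to W0; she accepts
  M2 proposes to W0; rejected
  M2 proposes to W1; she accepts
Step 2: Final matching: W0-M1, W1-M2, W2-M0
Step 3: 0-indexed ranks (man's rank of his match, then woman's): 0 + 1 + 1 + 0 + 0 + 2
Step 4: Total rank sum = 4

4


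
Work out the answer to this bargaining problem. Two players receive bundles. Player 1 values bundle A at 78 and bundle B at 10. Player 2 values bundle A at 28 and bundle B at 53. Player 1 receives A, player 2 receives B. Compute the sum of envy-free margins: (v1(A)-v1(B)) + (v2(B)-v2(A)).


Step 1: Player 1's margin = v1(A) - v1(B) = 78 - 10 = 68
Step 2: Player 2's margin = v2(B) - v2(A) = 53 - 28 = 25
Step 3: Total margin = 68 + 25 = 93

93


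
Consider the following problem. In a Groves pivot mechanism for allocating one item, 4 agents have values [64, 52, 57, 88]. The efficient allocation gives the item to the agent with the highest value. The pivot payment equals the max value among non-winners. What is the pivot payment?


Step 1: The efficient winner is agent 3 with value 88
Step 2: Other agents' values: [64, 52, 57]
Step 3: Pivot payment = max(others) = 64
Step 4: The winner pays 64

64


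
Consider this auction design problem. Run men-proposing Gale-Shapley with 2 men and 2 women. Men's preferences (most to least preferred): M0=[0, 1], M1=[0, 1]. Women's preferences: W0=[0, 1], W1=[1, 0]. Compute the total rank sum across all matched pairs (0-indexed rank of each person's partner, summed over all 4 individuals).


Step 1: Run Gale-Shapley (men propose, women hold best offer):
  M0 proposes to W0; she accepts
  M1 proposes to W0; rejected
  M1 proposes to W1; she accepts
Step 2: Final matching: W0-M0, W1-M1
Step 3: 0-indexed ranks (man's rank of his match, then woman's): 0 + 0 + 1 + 0
Step 4: Total rank sum = 1

1
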